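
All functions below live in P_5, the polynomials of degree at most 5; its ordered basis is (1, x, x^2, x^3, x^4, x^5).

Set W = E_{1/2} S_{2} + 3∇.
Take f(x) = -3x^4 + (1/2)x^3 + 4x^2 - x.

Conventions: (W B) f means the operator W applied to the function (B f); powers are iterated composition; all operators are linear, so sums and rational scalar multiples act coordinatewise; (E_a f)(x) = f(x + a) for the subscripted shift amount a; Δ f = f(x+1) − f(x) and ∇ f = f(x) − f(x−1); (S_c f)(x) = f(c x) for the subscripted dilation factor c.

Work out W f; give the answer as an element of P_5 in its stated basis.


g(x) = -48x^4 - 128x^3 + (17/2)x^2 - (47/2)x - 4

S_{2} f = -48x^4 + 4x^3 + 16x^2 - 2x
E_{1/2} S_{2} f = -48x^4 - 92x^3 - 50x^2 - 7x + 1/2
∇ f = -12x^3 + (39/2)x^2 - (11/2)x - 3/2
(3∇) f = -36x^3 + (117/2)x^2 - (33/2)x - 9/2
(E_{1/2} S_{2} + 3∇) f = -48x^4 - 128x^3 + (17/2)x^2 - (47/2)x - 4


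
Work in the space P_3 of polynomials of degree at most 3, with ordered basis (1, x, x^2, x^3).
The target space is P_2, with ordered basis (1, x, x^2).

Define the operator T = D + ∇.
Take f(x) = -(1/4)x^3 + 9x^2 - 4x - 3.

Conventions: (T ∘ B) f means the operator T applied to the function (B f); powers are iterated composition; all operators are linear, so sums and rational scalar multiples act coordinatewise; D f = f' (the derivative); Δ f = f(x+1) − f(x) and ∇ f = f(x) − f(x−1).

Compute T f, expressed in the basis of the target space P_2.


the image equals g(x) = -(3/2)x^2 + (147/4)x - 69/4

D f = -(3/4)x^2 + 18x - 4
∇ f = -(3/4)x^2 + (75/4)x - 53/4
(D + ∇) f = -(3/2)x^2 + (147/4)x - 69/4


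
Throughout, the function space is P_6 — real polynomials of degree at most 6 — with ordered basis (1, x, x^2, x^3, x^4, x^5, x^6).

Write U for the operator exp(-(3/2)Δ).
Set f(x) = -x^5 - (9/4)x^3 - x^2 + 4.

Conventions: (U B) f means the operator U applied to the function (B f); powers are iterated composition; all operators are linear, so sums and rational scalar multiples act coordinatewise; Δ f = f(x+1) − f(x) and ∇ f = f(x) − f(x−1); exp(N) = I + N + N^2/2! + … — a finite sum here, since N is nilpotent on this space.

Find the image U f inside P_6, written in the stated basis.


the result is g(x) = -x^5 + (15/2)x^4 - (39/4)x^3 - (77/8)x^2 + (21/8)x + 65/8

order-1 term: (15/2)x^4 + 15x^3 + (201/8)x^2 + (165/8)x + 51/8
order-2 term: -(45/2)x^3 - (135/2)x^2 - (1503/16)x - 819/16
order-3 term: (135/4)x^2 + (405/4)x + 2943/32
order-4 term: -(405/16)x - 405/8
order-5 term: 243/32
the series for exp(-(3/2)Δ) f terminates at order 5
exp(-(3/2)Δ) f = -x^5 + (15/2)x^4 - (39/4)x^3 - (77/8)x^2 + (21/8)x + 65/8


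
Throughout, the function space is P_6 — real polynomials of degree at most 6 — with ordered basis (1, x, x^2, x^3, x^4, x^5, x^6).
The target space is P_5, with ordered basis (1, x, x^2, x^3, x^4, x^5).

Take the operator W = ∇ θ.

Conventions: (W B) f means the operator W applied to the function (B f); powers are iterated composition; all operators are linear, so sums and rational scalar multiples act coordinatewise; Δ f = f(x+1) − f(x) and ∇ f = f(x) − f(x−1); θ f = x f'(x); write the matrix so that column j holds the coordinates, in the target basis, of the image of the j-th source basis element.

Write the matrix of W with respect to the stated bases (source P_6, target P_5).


the matrix is [[0, 1, -2, 3, -4, 5, -6]; [0, 0, 4, -9, 16, -25, 36]; [0, 0, 0, 9, -24, 50, -90]; [0, 0, 0, 0, 16, -50, 120]; [0, 0, 0, 0, 0, 25, -90]; [0, 0, 0, 0, 0, 0, 36]] (rows listed top to bottom)

image of 1: 0
image of x: 1
image of x^2: 4x - 2
image of x^3: 9x^2 - 9x + 3
image of x^4: 16x^3 - 24x^2 + 16x - 4
image of x^5: 25x^4 - 50x^3 + 50x^2 - 25x + 5
image of x^6: 36x^5 - 90x^4 + 120x^3 - 90x^2 + 36x - 6
each image's coordinates form column j of the matrix


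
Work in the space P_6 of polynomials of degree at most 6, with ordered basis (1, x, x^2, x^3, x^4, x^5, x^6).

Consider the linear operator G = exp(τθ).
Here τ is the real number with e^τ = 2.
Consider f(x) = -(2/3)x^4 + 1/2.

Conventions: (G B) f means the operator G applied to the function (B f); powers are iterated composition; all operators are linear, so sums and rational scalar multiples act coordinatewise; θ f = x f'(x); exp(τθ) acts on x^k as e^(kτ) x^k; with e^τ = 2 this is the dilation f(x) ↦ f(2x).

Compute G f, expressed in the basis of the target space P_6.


exp(τθ) x^k = e^(kτ) x^k; with e^τ = 2 this sends x^k to 2^k x^k
x^4 ↦ 16 x^4
applying this coordinatewise to f: exp(τθ) f = -(32/3)x^4 + 1/2

g(x) = -(32/3)x^4 + 1/2


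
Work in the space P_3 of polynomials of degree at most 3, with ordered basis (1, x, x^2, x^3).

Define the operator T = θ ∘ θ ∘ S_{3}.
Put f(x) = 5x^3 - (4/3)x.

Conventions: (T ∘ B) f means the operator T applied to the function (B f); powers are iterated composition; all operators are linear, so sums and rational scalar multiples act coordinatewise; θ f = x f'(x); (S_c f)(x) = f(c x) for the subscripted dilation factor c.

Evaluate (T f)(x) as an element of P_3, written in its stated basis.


the result is g(x) = 1215x^3 - 4x

S_{3} f = 135x^3 - 4x
θ S_{3} f = 405x^3 - 4x
θ (θ ∘ S_{3}) f = 1215x^3 - 4x


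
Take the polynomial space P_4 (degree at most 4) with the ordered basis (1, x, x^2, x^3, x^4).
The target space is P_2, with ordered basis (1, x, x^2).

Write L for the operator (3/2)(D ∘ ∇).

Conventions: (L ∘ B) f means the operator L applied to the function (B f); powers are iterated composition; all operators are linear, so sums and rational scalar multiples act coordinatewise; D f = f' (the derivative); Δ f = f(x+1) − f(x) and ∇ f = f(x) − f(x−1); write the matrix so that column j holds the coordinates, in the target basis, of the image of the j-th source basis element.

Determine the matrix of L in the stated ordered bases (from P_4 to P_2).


image of 1: 0
image of x: 0
image of x^2: 3
image of x^3: 9x - 9/2
image of x^4: 18x^2 - 18x + 6
each image's coordinates form column j of the matrix

the matrix is [[0, 0, 3, -9/2, 6]; [0, 0, 0, 9, -18]; [0, 0, 0, 0, 18]] (rows listed top to bottom)


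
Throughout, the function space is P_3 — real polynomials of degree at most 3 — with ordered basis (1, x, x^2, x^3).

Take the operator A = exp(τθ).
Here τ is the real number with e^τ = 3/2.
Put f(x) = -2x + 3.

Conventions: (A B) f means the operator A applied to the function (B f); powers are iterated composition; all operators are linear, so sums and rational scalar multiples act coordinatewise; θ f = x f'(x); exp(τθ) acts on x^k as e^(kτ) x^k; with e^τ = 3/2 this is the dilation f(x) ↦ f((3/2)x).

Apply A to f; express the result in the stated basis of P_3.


g(x) = -3x + 3

exp(τθ) x^k = e^(kτ) x^k; with e^τ = 3/2 this sends x^k to (3/2)^k x^k
x ↦ 3/2 x
applying this coordinatewise to f: exp(τθ) f = -3x + 3


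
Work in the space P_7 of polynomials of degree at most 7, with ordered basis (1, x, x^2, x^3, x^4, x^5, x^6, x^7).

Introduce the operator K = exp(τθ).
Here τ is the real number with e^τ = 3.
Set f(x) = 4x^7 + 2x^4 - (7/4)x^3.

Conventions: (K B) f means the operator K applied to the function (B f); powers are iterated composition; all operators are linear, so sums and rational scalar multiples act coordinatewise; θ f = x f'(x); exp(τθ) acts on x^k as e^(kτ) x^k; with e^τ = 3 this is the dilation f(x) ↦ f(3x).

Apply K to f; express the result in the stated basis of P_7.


g(x) = 8748x^7 + 162x^4 - (189/4)x^3

exp(τθ) x^k = e^(kτ) x^k; with e^τ = 3 this sends x^k to 3^k x^k
x^3 ↦ 27 x^3
x^4 ↦ 81 x^4
x^7 ↦ 2187 x^7
applying this coordinatewise to f: exp(τθ) f = 8748x^7 + 162x^4 - (189/4)x^3


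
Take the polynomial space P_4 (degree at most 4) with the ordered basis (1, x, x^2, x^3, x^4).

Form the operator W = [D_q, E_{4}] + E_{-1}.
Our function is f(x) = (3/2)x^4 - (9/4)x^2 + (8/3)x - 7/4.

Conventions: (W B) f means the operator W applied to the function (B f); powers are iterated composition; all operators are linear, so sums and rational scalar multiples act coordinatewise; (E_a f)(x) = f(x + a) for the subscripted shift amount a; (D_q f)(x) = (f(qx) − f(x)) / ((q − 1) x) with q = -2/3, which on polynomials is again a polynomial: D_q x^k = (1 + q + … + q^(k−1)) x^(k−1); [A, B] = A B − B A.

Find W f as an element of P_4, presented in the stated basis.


g(x) = (3/2)x^4 - 6x^3 + (67/4)x^2 + (29/2)x + 5717/18

E_{4} f = (3/2)x^4 + 24x^3 + (567/4)x^2 + (1106/3)x + 4283/12
D_q E_{4} f = (13/18)x^3 + (56/3)x^2 + (189/4)x + 1106/3
D_q f = (13/18)x^3 - (3/4)x + 8/3
E_{4} D_q f = (13/18)x^3 + (26/3)x^2 + (407/12)x + 413/9
[D_q, E_{4}] f = 10x^2 + (40/3)x + 2905/9
E_{-1} f = (3/2)x^4 - 6x^3 + (27/4)x^2 + (7/6)x - 31/6
([D_q, E_{4}] + E_{-1}) f = (3/2)x^4 - 6x^3 + (67/4)x^2 + (29/2)x + 5717/18


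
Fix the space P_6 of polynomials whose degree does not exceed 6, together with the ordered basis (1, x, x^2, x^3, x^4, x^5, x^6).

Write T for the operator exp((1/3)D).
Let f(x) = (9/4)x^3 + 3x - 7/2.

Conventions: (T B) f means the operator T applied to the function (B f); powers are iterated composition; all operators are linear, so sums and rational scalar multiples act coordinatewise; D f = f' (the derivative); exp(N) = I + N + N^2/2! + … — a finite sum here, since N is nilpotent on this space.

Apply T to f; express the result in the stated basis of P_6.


g(x) = (9/4)x^3 + (9/4)x^2 + (15/4)x - 29/12

order-1 term: (9/4)x^2 + 1
order-2 term: (3/4)x
order-3 term: 1/12
the series for exp((1/3)D) f terminates at order 3
exp((1/3)D) f = (9/4)x^3 + (9/4)x^2 + (15/4)x - 29/12


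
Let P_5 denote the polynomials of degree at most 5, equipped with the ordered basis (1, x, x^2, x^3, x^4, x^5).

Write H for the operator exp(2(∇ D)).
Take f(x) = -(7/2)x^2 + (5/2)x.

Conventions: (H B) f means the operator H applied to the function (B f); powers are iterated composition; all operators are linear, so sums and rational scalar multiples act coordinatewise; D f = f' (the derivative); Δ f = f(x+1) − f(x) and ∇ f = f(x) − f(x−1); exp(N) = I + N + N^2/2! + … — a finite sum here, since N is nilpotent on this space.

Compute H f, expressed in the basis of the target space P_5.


order-1 term: -14
the series for exp(2(∇ D)) f terminates at order 1
exp(2(∇ D)) f = -(7/2)x^2 + (5/2)x - 14

the image equals g(x) = -(7/2)x^2 + (5/2)x - 14


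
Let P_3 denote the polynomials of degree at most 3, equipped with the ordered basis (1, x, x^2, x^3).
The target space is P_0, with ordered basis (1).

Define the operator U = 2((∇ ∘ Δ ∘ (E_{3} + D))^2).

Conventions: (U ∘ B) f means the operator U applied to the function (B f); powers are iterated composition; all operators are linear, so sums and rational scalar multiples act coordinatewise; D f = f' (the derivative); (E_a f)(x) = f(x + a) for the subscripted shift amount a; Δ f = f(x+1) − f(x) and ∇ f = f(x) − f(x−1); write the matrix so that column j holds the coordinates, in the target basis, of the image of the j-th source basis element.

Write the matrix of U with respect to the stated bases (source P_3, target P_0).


image of 1: 0
image of x: 0
image of x^2: 0
image of x^3: 0
each image's coordinates form column j of the matrix

the matrix is [[0, 0, 0, 0]] (rows listed top to bottom)


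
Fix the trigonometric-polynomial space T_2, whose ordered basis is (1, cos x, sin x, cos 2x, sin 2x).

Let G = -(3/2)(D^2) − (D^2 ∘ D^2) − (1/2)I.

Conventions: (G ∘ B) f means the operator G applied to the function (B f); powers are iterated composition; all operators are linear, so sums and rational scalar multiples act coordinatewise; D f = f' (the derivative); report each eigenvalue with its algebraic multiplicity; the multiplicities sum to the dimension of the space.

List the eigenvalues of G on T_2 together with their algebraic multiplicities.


λ = -21/2 (multiplicity 2), λ = -1/2 (multiplicity 1), λ = 0 (multiplicity 2)

image of 1: -1/2
image of cos x: 0
image of sin x: 0
image of cos 2x: -(21/2)cos 2x
image of sin 2x: -(21/2)sin 2x
the matrix is diagonal; its diagonal is (-1/2, 0, 0, -21/2, -21/2)
for a triangular matrix the eigenvalues are the diagonal entries, with algebraic multiplicity their repetition count


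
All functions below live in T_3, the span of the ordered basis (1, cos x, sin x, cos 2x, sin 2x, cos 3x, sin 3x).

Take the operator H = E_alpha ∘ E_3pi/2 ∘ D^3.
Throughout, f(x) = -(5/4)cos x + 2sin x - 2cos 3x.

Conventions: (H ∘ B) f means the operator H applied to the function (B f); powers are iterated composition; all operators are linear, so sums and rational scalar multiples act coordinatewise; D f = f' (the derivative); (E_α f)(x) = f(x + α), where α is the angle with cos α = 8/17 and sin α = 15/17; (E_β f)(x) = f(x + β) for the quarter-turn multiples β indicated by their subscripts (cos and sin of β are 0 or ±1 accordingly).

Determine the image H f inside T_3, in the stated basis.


D f = 2cos x + (5/4)sin x + 6sin 3x
D D f = (5/4)cos x - 2sin x + 18cos 3x
D D D f = -2cos x - (5/4)sin x - 54sin 3x
E_3pi/2 D^3 f = (5/4)cos x - 2sin x - 54cos 3x
E_alpha E_3pi/2 D^3 f = -(20/17)cos x - (139/68)sin x + (263952/4913)cos 3x - (26730/4913)sin 3x

the image equals g(x) = -(20/17)cos x - (139/68)sin x + (263952/4913)cos 3x - (26730/4913)sin 3x


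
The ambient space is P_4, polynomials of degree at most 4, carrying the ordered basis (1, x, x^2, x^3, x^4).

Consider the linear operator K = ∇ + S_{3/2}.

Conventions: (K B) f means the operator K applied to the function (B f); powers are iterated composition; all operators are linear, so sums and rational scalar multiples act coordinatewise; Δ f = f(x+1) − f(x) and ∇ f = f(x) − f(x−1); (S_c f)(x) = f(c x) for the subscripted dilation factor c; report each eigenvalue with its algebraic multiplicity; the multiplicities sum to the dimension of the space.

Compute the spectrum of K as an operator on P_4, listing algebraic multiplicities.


λ = 1 (multiplicity 1), λ = 3/2 (multiplicity 1), λ = 9/4 (multiplicity 1), λ = 27/8 (multiplicity 1), λ = 81/16 (multiplicity 1)

image of 1: 1
image of x: (3/2)x + 1
image of x^2: (9/4)x^2 + 2x - 1
image of x^3: (27/8)x^3 + 3x^2 - 3x + 1
image of x^4: (81/16)x^4 + 4x^3 - 6x^2 + 4x - 1
the matrix is upper triangular; its diagonal is (1, 3/2, 9/4, 27/8, 81/16)
for a triangular matrix the eigenvalues are the diagonal entries, with algebraic multiplicity their repetition count


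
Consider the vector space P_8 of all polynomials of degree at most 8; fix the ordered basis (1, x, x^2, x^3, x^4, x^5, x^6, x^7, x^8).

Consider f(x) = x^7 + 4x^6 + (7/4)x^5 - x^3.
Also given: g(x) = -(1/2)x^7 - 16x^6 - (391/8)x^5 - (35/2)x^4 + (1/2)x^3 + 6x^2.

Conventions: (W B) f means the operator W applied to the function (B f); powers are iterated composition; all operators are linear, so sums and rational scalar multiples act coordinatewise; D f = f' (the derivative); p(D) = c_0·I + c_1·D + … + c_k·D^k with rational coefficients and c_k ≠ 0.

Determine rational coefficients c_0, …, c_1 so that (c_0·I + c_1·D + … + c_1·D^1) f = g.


D^0 f = x^7 + 4x^6 + (7/4)x^5 - x^3
D^1 f = 7x^6 + 24x^5 + (35/4)x^4 - 3x^2
matching coefficients of g against c_0 f + c_1 Df + … from the top degree down determines the c_i
solution: c_0 = -1/2, c_1 = -2

p(D) = -(1/2)·I − 2·D, i.e. c_0 = -1/2, c_1 = -2


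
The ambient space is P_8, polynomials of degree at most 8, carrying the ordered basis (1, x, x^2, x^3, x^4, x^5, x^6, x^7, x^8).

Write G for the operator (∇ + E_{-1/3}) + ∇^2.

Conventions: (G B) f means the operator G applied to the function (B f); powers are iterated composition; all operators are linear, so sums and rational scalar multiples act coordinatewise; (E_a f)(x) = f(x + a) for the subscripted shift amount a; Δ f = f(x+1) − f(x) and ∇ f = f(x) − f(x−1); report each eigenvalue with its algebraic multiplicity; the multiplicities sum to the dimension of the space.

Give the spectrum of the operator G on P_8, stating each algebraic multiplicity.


λ = 1 (multiplicity 9)

image of 1: 1
image of x: x + 2/3
image of x^2: x^2 + (4/3)x + 10/9
image of x^3: x^3 + 2x^2 + (10/3)x - 136/27
image of x^4: x^4 + (8/3)x^3 + (20/3)x^2 - (544/27)x + 1054/81
image of x^5: x^5 + (10/3)x^4 + (100/9)x^3 - (1360/27)x^2 + (5270/81)x - 7048/243
image of x^6: x^6 + 4x^5 + (50/3)x^4 - (2720/27)x^3 + (5270/27)x^2 - (14096/81)x + 44470/729
image of x^7: x^7 + (14/3)x^6 + (70/3)x^5 - (4760/27)x^4 + (36890/81)x^3 - (49336/81)x^2 + (311290/729)x - 273376/2187
image of x^8: x^8 + (16/3)x^7 + (280/9)x^6 - (7616/27)x^5 + (73780/81)x^4 - (394688/243)x^3 + (1245160/729)x^2 - (2187008/2187)x + 1659934/6561
the matrix is upper triangular; its diagonal is (1, 1, 1, 1, 1, 1, 1, 1, 1)
for a triangular matrix the eigenvalues are the diagonal entries, with algebraic multiplicity their repetition count


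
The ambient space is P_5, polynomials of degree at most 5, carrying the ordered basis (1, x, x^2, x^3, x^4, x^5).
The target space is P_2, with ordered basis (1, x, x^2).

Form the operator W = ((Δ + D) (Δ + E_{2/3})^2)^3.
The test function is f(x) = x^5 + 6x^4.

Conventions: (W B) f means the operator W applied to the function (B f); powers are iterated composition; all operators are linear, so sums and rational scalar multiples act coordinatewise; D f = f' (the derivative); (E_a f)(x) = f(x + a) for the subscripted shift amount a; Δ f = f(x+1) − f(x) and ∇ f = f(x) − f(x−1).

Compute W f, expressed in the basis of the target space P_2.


Δ f = 5x^4 + 34x^3 + 46x^2 + 29x + 7
E_{2/3} f = x^5 + (28/3)x^4 + (184/9)x^3 + (512/27)x^2 + (656/81)x + 320/243
(Δ + E_{2/3}) f = x^5 + (43/3)x^4 + (490/9)x^3 + (1754/27)x^2 + (3005/81)x + 2021/243
Δ (Δ + E_{2/3}) f = 5x^4 + (202/3)x^3 + (778/3)x^2 + (9601/27)x + 13919/81
E_{2/3} (Δ + E_{2/3}) f = x^5 + (53/3)x^4 + (874/9)x^3 + (5806/27)x^2 + (17357/81)x + 19687/243
(Δ + E_{2/3}) (Δ + E_{2/3}) f = x^5 + (68/3)x^4 + (1480/9)x^3 + (12808/27)x^2 + (46160/81)x + 61444/243
Δ (Δ + E_{2/3})^2 f = 5x^4 + (302/3)x^3 + (1918/3)x^2 + (41519/27)x + 99821/81
D (Δ + E_{2/3})^2 f = 5x^4 + (272/3)x^3 + (1480/3)x^2 + (25616/27)x + 46160/81
(Δ + D) (Δ + E_{2/3})^2 f = 10x^4 + (574/3)x^3 + (3398/3)x^2 + (67135/27)x + 145981/81
Δ ((Δ + D) (Δ + E_{2/3})^2) f = 40x^3 + 634x^2 + (8638/3)x + 103153/27
E_{2/3} ((Δ + D) (Δ + E_{2/3})^2) f = 10x^4 + 218x^3 + 1542x^2 + (12791/3)x + 108593/27
(Δ + E_{2/3}) ((Δ + D) (Δ + E_{2/3})^2) f = 10x^4 + 258x^3 + 2176x^2 + 7143x + 70582/9
Δ (Δ + E_{2/3}) ((Δ + D) (Δ + E_{2/3})^2) f = 40x^3 + 834x^2 + 5166x + 9587
E_{2/3} (Δ + E_{2/3}) ((Δ + D) (Δ + E_{2/3})^2) f = 10x^4 + (854/3)x^3 + (8156/3)x^2 + (280805/27)x + 1105648/81
(Δ + E_{2/3}) (Δ + E_{2/3}) ((Δ + D) (Δ + E_{2/3})^2) f = 10x^4 + (974/3)x^3 + (10658/3)x^2 + (420287/27)x + 1882195/81
Δ (Δ + E_{2/3})^2 ((Δ + D) (Δ + E_{2/3})^2) f = 40x^3 + 1034x^2 + (24358/3)x + 525245/27
D (Δ + E_{2/3})^2 ((Δ + D) (Δ + E_{2/3})^2) f = 40x^3 + 974x^2 + (21316/3)x + 420287/27
(Δ + D) (Δ + E_{2/3})^2 ((Δ + D) (Δ + E_{2/3})^2) f = 80x^3 + 2008x^2 + (45674/3)x + 945532/27
Δ ((Δ + D) (Δ + E_{2/3})^2) ((Δ + D) (Δ + E_{2/3})^2) f = 240x^2 + 4256x + 51938/3
E_{2/3} ((Δ + D) (Δ + E_{2/3})^2) ((Δ + D) (Δ + E_{2/3})^2) f = 80x^3 + 2168x^2 + (54026/3)x + 1244312/27
(Δ + E_{2/3}) ((Δ + D) (Δ + E_{2/3})^2) ((Δ + D) (Δ + E_{2/3})^2) f = 80x^3 + 2408x^2 + (66794/3)x + 1711754/27
Δ (Δ + E_{2/3}) ((Δ + D) (Δ + E_{2/3})^2) ((Δ + D) (Δ + E_{2/3})^2) f = 240x^2 + 5056x + 74258/3
E_{2/3} (Δ + E_{2/3}) ((Δ + D) (Δ + E_{2/3})^2) ((Δ + D) (Δ + E_{2/3})^2) f = 80x^3 + 2568x^2 + 25582x + 238006/3
(Δ + E_{2/3}) (Δ + E_{2/3}) ((Δ + D) (Δ + E_{2/3})^2) ((Δ + D) (Δ + E_{2/3})^2) f = 80x^3 + 2808x^2 + 30638x + 104088
Δ (Δ + E_{2/3})^2 ((Δ + D) (Δ + E_{2/3})^2) ((Δ + D) (Δ + E_{2/3})^2) f = 240x^2 + 5856x + 33526
D (Δ + E_{2/3})^2 ((Δ + D) (Δ + E_{2/3})^2) ((Δ + D) (Δ + E_{2/3})^2) f = 240x^2 + 5616x + 30638
(Δ + D) (Δ + E_{2/3})^2 ((Δ + D) (Δ + E_{2/3})^2) ((Δ + D) (Δ + E_{2/3})^2) f = 480x^2 + 11472x + 64164

the result is g(x) = 480x^2 + 11472x + 64164


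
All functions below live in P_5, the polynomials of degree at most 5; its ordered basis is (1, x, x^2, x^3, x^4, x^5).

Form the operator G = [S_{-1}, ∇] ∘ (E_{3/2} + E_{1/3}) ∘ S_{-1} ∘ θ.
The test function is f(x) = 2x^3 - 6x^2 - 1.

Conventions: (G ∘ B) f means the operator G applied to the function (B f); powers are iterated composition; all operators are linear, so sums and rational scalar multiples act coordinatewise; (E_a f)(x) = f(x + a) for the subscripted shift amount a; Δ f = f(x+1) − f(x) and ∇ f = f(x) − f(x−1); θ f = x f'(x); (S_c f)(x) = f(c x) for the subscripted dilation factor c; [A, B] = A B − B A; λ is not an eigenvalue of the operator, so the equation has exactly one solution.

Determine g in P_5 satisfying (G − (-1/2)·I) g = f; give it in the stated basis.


write g with unknown coordinates in the stated basis and equate coefficients in (G − (-1/2)·I) g = f
solving from the highest basis element down gives g = 4x^3 + 276x^2 + 8304x + 58770
check: G g = -144x^2 - 4152x - 29386
so G g − (-1/2)·g = 2x^3 - 6x^2 - 1 = f ✓

the result is g(x) = 4x^3 + 276x^2 + 8304x + 58770


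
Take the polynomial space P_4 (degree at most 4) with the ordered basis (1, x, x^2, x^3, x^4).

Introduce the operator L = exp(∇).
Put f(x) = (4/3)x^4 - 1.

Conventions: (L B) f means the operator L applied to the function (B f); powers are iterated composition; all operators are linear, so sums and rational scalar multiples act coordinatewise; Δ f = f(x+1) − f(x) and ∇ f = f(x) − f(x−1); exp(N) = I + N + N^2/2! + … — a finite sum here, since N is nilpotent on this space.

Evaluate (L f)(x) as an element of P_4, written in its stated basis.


order-1 term: (16/3)x^3 - 8x^2 + (16/3)x - 4/3
order-2 term: 8x^2 - 16x + 28/3
order-3 term: (16/3)x - 8
order-4 term: 4/3
the series for exp(∇) f terminates at order 4
exp(∇) f = (4/3)x^4 + (16/3)x^3 - (16/3)x + 1/3

g(x) = (4/3)x^4 + (16/3)x^3 - (16/3)x + 1/3


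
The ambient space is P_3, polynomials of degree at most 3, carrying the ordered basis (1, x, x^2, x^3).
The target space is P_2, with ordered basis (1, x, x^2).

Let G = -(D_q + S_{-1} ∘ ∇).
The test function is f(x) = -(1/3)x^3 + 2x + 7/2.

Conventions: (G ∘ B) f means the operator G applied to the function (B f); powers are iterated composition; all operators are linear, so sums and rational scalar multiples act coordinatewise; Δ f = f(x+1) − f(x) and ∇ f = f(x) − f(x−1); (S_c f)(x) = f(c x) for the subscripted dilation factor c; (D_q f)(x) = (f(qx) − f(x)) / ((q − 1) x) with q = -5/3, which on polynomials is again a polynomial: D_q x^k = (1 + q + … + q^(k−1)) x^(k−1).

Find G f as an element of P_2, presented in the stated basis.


g(x) = (46/27)x^2 + x - 11/3

D_q f = -(19/27)x^2 + 2
∇ f = -x^2 + x + 5/3
S_{-1} ∇ f = -x^2 - x + 5/3
(D_q + S_{-1} ∘ ∇) f = -(46/27)x^2 - x + 11/3
(-(D_q + S_{-1} ∘ ∇)) f = (46/27)x^2 + x - 11/3


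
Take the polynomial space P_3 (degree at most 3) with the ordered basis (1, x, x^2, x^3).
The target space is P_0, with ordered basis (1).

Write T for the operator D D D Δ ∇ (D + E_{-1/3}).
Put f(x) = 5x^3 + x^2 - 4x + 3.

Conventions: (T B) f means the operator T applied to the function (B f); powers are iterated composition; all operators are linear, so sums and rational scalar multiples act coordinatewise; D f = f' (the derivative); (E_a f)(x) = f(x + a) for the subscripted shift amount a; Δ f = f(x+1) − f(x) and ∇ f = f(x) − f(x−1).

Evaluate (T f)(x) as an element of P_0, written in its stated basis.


D f = 15x^2 + 2x - 4
E_{-1/3} f = 5x^3 - 4x^2 - 3x + 115/27
(D + E_{-1/3}) f = 5x^3 + 11x^2 - x + 7/27
∇ (D + E_{-1/3}) f = 15x^2 + 7x - 7
Δ (∇ (D + E_{-1/3})) f = 30x + 22
D Δ (∇ (D + E_{-1/3})) f = 30
D D Δ (∇ (D + E_{-1/3})) f = 0
D D D Δ (∇ (D + E_{-1/3})) f = 0

the result is g(x) = 0


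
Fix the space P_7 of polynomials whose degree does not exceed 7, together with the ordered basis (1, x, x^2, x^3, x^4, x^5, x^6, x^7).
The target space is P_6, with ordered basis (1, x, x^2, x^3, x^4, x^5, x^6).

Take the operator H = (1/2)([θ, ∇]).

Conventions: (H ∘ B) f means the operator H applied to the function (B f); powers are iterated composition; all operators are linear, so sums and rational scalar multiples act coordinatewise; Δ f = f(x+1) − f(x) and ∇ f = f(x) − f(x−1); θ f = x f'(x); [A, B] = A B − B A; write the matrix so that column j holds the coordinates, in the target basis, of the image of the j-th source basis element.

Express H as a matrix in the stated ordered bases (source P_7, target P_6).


image of 1: 0
image of x: -1/2
image of x^2: -x + 1
image of x^3: -(3/2)x^2 + 3x - 3/2
image of x^4: -2x^3 + 6x^2 - 6x + 2
image of x^5: -(5/2)x^4 + 10x^3 - 15x^2 + 10x - 5/2
image of x^6: -3x^5 + 15x^4 - 30x^3 + 30x^2 - 15x + 3
image of x^7: -(7/2)x^6 + 21x^5 - (105/2)x^4 + 70x^3 - (105/2)x^2 + 21x - 7/2
each image's coordinates form column j of the matrix

the matrix is [[0, -1/2, 1, -3/2, 2, -5/2, 3, -7/2]; [0, 0, -1, 3, -6, 10, -15, 21]; [0, 0, 0, -3/2, 6, -15, 30, -105/2]; [0, 0, 0, 0, -2, 10, -30, 70]; [0, 0, 0, 0, 0, -5/2, 15, -105/2]; [0, 0, 0, 0, 0, 0, -3, 21]; [0, 0, 0, 0, 0, 0, 0, -7/2]] (rows listed top to bottom)


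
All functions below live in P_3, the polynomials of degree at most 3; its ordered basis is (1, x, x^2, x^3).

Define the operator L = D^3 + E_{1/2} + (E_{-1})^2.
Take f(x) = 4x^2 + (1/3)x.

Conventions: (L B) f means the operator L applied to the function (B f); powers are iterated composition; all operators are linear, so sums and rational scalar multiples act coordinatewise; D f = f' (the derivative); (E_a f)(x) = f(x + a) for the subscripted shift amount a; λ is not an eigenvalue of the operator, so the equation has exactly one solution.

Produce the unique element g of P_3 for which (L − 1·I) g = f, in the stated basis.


write g with unknown coordinates in the stated basis and equate coefficients in (L − 1·I) g = f
solving from the highest basis element down gives g = 4x^2 + (37/3)x + 3/2
check: L g = 8x^2 + (38/3)x + 3/2
so L g − 1·g = 4x^2 + (1/3)x = f ✓

g(x) = 4x^2 + (37/3)x + 3/2


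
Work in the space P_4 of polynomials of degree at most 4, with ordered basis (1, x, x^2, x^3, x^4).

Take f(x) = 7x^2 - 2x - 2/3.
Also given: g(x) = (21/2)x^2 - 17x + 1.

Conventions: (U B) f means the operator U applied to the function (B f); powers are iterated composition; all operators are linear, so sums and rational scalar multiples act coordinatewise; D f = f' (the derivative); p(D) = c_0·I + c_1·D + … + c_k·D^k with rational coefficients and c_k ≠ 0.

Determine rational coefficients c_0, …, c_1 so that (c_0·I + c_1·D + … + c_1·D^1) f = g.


c_0 = 3/2, c_1 = -1

D^0 f = 7x^2 - 2x - 2/3
D^1 f = 14x - 2
matching coefficients of g against c_0 f + c_1 Df + … from the top degree down determines the c_i
solution: c_0 = 3/2, c_1 = -1


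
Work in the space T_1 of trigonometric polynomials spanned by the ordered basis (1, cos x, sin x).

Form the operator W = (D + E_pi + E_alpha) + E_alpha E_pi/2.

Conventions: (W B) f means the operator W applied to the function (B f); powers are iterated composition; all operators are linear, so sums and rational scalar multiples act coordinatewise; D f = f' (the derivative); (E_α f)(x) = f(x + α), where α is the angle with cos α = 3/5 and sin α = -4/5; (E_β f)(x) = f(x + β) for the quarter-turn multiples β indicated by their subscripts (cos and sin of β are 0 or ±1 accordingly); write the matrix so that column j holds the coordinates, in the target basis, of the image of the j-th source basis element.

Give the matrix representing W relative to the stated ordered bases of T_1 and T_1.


image of 1: 3
image of cos x: (2/5)cos x - (4/5)sin x
image of sin x: (4/5)cos x + (2/5)sin x
each image's coordinates form column j of the matrix

the matrix is [[3, 0, 0]; [0, 2/5, 4/5]; [0, -4/5, 2/5]] (rows listed top to bottom)


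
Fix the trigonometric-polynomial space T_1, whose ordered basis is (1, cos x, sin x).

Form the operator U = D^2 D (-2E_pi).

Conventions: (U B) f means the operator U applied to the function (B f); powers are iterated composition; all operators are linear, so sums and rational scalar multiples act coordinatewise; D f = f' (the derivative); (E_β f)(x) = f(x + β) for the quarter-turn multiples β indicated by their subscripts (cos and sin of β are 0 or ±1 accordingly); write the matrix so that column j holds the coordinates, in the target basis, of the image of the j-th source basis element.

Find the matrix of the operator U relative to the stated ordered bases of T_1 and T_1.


the matrix is [[0, 0, 0]; [0, 0, -2]; [0, 2, 0]] (rows listed top to bottom)

image of 1: 0
image of cos x: 2sin x
image of sin x: -2cos x
each image's coordinates form column j of the matrix


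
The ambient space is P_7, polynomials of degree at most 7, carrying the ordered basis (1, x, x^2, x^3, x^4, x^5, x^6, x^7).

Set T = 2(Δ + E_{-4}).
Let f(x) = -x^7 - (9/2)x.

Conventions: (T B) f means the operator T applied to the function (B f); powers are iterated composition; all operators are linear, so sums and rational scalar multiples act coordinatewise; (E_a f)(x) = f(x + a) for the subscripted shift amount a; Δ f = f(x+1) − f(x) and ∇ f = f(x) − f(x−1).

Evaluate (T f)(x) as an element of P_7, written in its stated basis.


g(x) = -2x^7 + 42x^6 - 714x^5 + 4410x^4 - 17990x^3 + 42966x^2 - 57367x + 32793

Δ f = -7x^6 - 21x^5 - 35x^4 - 35x^3 - 21x^2 - 7x - 11/2
E_{-4} f = -x^7 + 28x^6 - 336x^5 + 2240x^4 - 8960x^3 + 21504x^2 - (57353/2)x + 16402
(Δ + E_{-4}) f = -x^7 + 21x^6 - 357x^5 + 2205x^4 - 8995x^3 + 21483x^2 - (57367/2)x + 32793/2
(2(Δ + E_{-4})) f = -2x^7 + 42x^6 - 714x^5 + 4410x^4 - 17990x^3 + 42966x^2 - 57367x + 32793


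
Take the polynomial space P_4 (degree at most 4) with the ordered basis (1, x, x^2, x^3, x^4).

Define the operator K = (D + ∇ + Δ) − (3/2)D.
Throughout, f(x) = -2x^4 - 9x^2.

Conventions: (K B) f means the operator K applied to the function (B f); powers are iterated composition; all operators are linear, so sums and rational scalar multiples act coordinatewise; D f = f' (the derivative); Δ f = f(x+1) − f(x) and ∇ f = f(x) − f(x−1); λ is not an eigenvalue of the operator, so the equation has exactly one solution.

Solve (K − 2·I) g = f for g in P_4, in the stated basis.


the result is g(x) = x^4 + 3x^3 + (45/4)x^2 + (167/8)x + 597/32

write g with unknown coordinates in the stated basis and equate coefficients in (K − 2·I) g = f
solving from the highest basis element down gives g = x^4 + 3x^3 + (45/4)x^2 + (167/8)x + 597/32
check: K g = 6x^3 + (27/2)x^2 + (167/4)x + 597/16
so K g − 2·g = -2x^4 - 9x^2 = f ✓


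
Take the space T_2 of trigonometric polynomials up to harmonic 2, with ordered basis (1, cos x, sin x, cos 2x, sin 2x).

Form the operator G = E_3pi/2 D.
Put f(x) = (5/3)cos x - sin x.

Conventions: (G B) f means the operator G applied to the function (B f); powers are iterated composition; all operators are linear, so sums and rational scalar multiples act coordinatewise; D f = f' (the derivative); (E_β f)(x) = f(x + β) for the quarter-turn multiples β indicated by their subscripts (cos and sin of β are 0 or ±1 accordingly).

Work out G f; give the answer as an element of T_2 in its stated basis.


g(x) = (5/3)cos x - sin x

D f = -cos x - (5/3)sin x
E_3pi/2 D f = (5/3)cos x - sin x


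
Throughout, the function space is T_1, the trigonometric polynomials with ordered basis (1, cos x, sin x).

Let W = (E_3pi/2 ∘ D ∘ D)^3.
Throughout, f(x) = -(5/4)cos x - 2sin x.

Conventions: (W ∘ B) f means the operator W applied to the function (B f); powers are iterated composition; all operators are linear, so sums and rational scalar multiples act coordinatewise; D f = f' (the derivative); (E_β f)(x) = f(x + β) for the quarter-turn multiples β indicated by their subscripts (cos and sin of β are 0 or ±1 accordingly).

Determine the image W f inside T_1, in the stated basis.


D f = -2cos x + (5/4)sin x
D D f = (5/4)cos x + 2sin x
E_3pi/2 D D f = -2cos x + (5/4)sin x
D (E_3pi/2 ∘ D ∘ D) f = (5/4)cos x + 2sin x
D D (E_3pi/2 ∘ D ∘ D) f = 2cos x - (5/4)sin x
E_3pi/2 D D (E_3pi/2 ∘ D ∘ D) f = (5/4)cos x + 2sin x
D (E_3pi/2 ∘ D ∘ D) (E_3pi/2 ∘ D ∘ D) f = 2cos x - (5/4)sin x
D D (E_3pi/2 ∘ D ∘ D) (E_3pi/2 ∘ D ∘ D) f = -(5/4)cos x - 2sin x
E_3pi/2 D D (E_3pi/2 ∘ D ∘ D) (E_3pi/2 ∘ D ∘ D) f = 2cos x - (5/4)sin x

g(x) = 2cos x - (5/4)sin x


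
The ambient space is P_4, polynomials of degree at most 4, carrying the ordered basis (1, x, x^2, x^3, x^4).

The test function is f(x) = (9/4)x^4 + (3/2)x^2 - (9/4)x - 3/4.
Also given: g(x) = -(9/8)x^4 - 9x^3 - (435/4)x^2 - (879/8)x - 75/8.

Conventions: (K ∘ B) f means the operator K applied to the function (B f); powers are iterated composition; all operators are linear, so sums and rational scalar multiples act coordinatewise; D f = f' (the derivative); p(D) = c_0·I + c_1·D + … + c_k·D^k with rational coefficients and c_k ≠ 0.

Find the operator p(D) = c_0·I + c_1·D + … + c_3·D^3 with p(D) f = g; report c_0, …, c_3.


c_0 = -1/2, c_1 = -1, c_2 = -4, c_3 = -2

D^0 f = (9/4)x^4 + (3/2)x^2 - (9/4)x - 3/4
D^1 f = 9x^3 + 3x - 9/4
D^2 f = 27x^2 + 3
D^3 f = 54x
matching coefficients of g against c_0 f + c_1 Df + … from the top degree down determines the c_i
solution: c_0 = -1/2, c_1 = -1, c_2 = -4, c_3 = -2


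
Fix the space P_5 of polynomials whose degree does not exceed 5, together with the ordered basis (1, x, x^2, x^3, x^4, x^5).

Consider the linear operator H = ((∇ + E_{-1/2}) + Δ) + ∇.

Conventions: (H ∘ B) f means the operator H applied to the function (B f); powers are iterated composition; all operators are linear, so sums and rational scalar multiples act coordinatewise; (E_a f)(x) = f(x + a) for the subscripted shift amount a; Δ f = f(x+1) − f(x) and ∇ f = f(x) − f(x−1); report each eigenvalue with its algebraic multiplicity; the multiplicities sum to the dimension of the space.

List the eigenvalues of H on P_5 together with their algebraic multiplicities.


image of 1: 1
image of x: x + 5/2
image of x^2: x^2 + 5x - 3/4
image of x^3: x^3 + (15/2)x^2 - (9/4)x + 23/8
image of x^4: x^4 + 10x^3 - (9/2)x^2 + (23/2)x - 15/16
image of x^5: x^5 + (25/2)x^4 - (15/2)x^3 + (115/4)x^2 - (75/16)x + 95/32
the matrix is upper triangular; its diagonal is (1, 1, 1, 1, 1, 1)
for a triangular matrix the eigenvalues are the diagonal entries, with algebraic multiplicity their repetition count

λ = 1 (multiplicity 6)


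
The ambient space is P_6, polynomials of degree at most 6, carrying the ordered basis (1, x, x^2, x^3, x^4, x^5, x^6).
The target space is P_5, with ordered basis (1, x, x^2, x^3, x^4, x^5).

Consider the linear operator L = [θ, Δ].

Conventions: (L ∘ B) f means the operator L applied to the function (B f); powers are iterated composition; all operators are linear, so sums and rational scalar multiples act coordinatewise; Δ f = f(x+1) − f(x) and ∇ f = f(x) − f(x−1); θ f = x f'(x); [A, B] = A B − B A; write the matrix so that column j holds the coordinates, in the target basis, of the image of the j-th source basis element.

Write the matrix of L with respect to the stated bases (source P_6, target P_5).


the matrix is [[0, -1, -2, -3, -4, -5, -6]; [0, 0, -2, -6, -12, -20, -30]; [0, 0, 0, -3, -12, -30, -60]; [0, 0, 0, 0, -4, -20, -60]; [0, 0, 0, 0, 0, -5, -30]; [0, 0, 0, 0, 0, 0, -6]] (rows listed top to bottom)

image of 1: 0
image of x: -1
image of x^2: -2x - 2
image of x^3: -3x^2 - 6x - 3
image of x^4: -4x^3 - 12x^2 - 12x - 4
image of x^5: -5x^4 - 20x^3 - 30x^2 - 20x - 5
image of x^6: -6x^5 - 30x^4 - 60x^3 - 60x^2 - 30x - 6
each image's coordinates form column j of the matrix


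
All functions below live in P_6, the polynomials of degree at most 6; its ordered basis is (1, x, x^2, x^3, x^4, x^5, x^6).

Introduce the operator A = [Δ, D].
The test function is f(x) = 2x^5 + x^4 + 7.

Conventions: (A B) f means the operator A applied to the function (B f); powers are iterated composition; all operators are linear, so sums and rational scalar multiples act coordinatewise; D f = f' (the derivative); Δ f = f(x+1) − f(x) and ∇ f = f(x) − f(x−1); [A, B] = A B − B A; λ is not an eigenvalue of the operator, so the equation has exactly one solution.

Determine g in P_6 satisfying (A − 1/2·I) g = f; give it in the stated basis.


write g with unknown coordinates in the stated basis and equate coefficients in (A − 1/2·I) g = f
solving from the highest basis element down gives g = -4x^5 - 2x^4 - 14
check: A g = 0
so A g − 1/2·g = 2x^5 + x^4 + 7 = f ✓

the result is g(x) = -4x^5 - 2x^4 - 14


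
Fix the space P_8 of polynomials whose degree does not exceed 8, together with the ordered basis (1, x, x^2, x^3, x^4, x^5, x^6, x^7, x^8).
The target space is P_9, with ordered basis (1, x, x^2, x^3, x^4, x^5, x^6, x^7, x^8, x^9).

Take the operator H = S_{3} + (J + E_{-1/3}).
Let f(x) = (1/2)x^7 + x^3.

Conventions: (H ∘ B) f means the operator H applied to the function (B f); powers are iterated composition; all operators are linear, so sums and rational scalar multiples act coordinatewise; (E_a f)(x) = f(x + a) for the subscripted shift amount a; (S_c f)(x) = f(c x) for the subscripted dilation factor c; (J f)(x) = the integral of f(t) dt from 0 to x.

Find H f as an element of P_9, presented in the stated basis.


g(x) = (1/16)x^8 + 1094x^7 - (7/6)x^6 + (7/6)x^5 - (43/108)x^4 + (4571/162)x^3 - (169/162)x^2 + (493/1458)x - 163/4374

S_{3} f = (2187/2)x^7 + 27x^3
J f = (1/16)x^8 + (1/4)x^4
E_{-1/3} f = (1/2)x^7 - (7/6)x^6 + (7/6)x^5 - (35/54)x^4 + (197/162)x^3 - (169/162)x^2 + (493/1458)x - 163/4374
(J + E_{-1/3}) f = (1/16)x^8 + (1/2)x^7 - (7/6)x^6 + (7/6)x^5 - (43/108)x^4 + (197/162)x^3 - (169/162)x^2 + (493/1458)x - 163/4374
(S_{3} + (J + E_{-1/3})) f = (1/16)x^8 + 1094x^7 - (7/6)x^6 + (7/6)x^5 - (43/108)x^4 + (4571/162)x^3 - (169/162)x^2 + (493/1458)x - 163/4374


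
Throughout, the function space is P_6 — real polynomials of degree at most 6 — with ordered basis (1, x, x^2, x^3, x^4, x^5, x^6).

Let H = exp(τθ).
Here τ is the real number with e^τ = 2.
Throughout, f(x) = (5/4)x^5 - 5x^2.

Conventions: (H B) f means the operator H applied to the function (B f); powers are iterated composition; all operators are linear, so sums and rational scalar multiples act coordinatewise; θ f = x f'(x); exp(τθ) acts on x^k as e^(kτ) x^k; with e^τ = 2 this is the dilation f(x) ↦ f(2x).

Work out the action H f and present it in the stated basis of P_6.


g(x) = 40x^5 - 20x^2

exp(τθ) x^k = e^(kτ) x^k; with e^τ = 2 this sends x^k to 2^k x^k
x^2 ↦ 4 x^2
x^5 ↦ 32 x^5
applying this coordinatewise to f: exp(τθ) f = 40x^5 - 20x^2


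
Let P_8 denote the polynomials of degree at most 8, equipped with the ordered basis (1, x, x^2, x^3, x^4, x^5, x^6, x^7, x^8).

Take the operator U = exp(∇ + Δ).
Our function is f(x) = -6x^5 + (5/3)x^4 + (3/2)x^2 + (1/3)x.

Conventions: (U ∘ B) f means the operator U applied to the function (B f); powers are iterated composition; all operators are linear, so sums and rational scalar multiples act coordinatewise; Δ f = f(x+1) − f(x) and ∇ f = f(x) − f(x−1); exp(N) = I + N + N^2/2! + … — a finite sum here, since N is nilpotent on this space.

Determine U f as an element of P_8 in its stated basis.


the image equals g(x) = -6x^5 - (175/3)x^4 - (680/3)x^3 - (1117/2)x^2 - 887x - 624

order-1 term: -60x^4 + (40/3)x^3 - 120x^2 + (58/3)x - 34/3
order-2 term: -240x^3 + 40x^2 - 480x + 98/3
order-3 term: -480x^2 + (160/3)x - 480
order-4 term: -480x + 80/3
order-5 term: -192
the series for exp(∇ + Δ) f terminates at order 5
exp(∇ + Δ) f = -6x^5 - (175/3)x^4 - (680/3)x^3 - (1117/2)x^2 - 887x - 624


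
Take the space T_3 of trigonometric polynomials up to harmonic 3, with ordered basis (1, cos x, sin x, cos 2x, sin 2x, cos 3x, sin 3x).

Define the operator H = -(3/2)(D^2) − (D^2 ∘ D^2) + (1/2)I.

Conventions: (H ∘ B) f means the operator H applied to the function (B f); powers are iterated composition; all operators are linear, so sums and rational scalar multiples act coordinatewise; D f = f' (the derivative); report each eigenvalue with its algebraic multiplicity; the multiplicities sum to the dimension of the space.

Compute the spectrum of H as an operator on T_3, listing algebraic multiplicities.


image of 1: 1/2
image of cos x: cos x
image of sin x: sin x
image of cos 2x: -(19/2)cos 2x
image of sin 2x: -(19/2)sin 2x
image of cos 3x: -67cos 3x
image of sin 3x: -67sin 3x
the matrix is diagonal; its diagonal is (1/2, 1, 1, -19/2, -19/2, -67, -67)
for a triangular matrix the eigenvalues are the diagonal entries, with algebraic multiplicity their repetition count

λ = -67 (multiplicity 2), λ = -19/2 (multiplicity 2), λ = 1/2 (multiplicity 1), λ = 1 (multiplicity 2)
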